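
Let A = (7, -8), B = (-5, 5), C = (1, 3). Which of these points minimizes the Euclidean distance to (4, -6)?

Distances: d(A) ≈ 3.6056, d(B) ≈ 14.2127, d(C) ≈ 9.4868. Nearest: A = (7, -8) with distance 3.6056.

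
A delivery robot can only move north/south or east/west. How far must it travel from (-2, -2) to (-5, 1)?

Σ|x_i - y_i| = |-2 - (-5)| + |-2 - 1| = 3 + 3 = 6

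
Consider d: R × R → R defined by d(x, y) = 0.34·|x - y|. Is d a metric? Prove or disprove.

Yes. Since |x - y| is a metric on R and 0.34 > 0, the positive scalar multiple 0.34·|x - y| is also a metric: scaling by a positive constant preserves non-negativity, identity (d=0 ⟺ |x-y|=0 ⟺ x=y), symmetry, and the triangle inequality.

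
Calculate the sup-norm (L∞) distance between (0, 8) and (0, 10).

max(|x_i - y_i|) = max(|0 - 0|, |8 - 10|) = max(0, 2) = 2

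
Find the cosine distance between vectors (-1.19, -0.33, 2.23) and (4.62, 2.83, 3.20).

With u = (-1.19, -0.33, 2.23), v = (4.62, 2.83, 3.20):
u·v = (-1.19)·4.62 + (-0.33)·2.83 + 2.23·3.2 = (-5.4978) + (-0.9339) + 7.136 = 0.7043.
|u| = √((-1.19)² + (-0.33)² + 2.23²) = √(1.4161 + 0.1089 + 4.9729) = √6.4979, |v| = √(4.62² + 2.83² + 3.2²) = √(21.3444 + 8.0089 + 10.24) = √39.5933.
cos θ = (u·v)/(|u||v|) = 0.7043/(√6.4979·√39.5933) ≈ 0.0439
Cosine distance = 1 - cos θ ≈ 1 - 0.0439 = 0.9561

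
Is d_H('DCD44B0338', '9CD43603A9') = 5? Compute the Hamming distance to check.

Differing positions: 1, 5, 6, 9, 10. Hamming distance = 5, so the claim is true.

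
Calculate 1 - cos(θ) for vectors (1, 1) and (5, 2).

With u = (1, 1), v = (5, 2):
u·v = 1·5 + 1·2 = 5 + 2 = 7.
|u| = √(1² + 1²) = √2, |v| = √(5² + 2²) = √29, so |u||v| = √(2·29) = √58.
cos θ = (u·v)/(|u||v|) = 7/√58 ≈ 0.9191
Cosine distance = 1 - cos θ ≈ 1 - 0.9191 = 0.0809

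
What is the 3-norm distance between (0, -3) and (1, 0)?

(Σ|x_i - y_i|^3)^(1/3) = (|0 - 1|^3 + |-3 - 0|^3)^(1/3)
= (1^3 + 3^3)^(1/3) = (1 + 27)^(1/3) = (28)^(1/3) ≈ 3.0366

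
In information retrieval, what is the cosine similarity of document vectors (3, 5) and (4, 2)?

With u = (3, 5), v = (4, 2):
u·v = 3·4 + 5·2 = 12 + 10 = 22.
|u| = √(3² + 5²) = √34, |v| = √(4² + 2²) = √20, so |u||v| = √(34·20) = √680.
cos θ = (u·v)/(|u||v|) = 22/√680 ≈ 0.8437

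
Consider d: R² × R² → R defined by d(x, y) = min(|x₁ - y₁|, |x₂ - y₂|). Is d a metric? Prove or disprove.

No. d fails identity of indiscernibles: take x = (-5, 0) and y = (-5, 2). Then d(x,y) = min(|-5 - (-5)|, |0 - 2|) = min(0, 2) = 0, yet x ≠ y.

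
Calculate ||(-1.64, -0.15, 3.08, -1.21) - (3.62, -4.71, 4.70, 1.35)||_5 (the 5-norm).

(Σ|x_i - y_i|^5)^(1/5) = (|-1.64 - 3.62|^5 + |-0.15 - (-4.71)|^5 + |3.08 - 4.7|^5 + |-1.21 - 1.35|^5)^(1/5)
= (5.26^5 + 4.56^5 + 1.62^5 + 2.56^5)^(1/5) ≈ (4026.5094 + 1971.6245 + 11.1577 + 109.9512)^(1/5) = (6119.2428)^(1/5) ≈ 5.7193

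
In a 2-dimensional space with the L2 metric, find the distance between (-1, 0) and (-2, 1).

(Σ|x_i - y_i|^2)^(1/2) = (|-1 - (-2)|^2 + |0 - 1|^2)^(1/2)
= (1^2 + 1^2)^(1/2) = (1 + 1)^(1/2) = (2)^(1/2) ≈ 1.4142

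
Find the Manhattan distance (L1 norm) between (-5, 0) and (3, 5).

Σ|x_i - y_i| = |-5 - 3| + |0 - 5| = 8 + 5 = 13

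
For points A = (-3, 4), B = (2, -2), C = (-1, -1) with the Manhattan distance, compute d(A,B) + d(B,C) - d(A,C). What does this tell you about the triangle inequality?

d(A,B) = 5 + 6 = 11, d(B,C) = 3 + 1 = 4, d(A,C) = 2 + 5 = 7.
d(A,B) + d(B,C) - d(A,C) = 11 + 4 - 7 = 15 - 7 = 8. This is ≥ 0, so the triangle inequality holds for these points.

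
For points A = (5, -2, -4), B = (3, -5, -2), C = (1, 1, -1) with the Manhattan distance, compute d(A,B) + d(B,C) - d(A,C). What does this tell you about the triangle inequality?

d(A,B) = 2 + 3 + 2 = 7, d(B,C) = 2 + 6 + 1 = 9, d(A,C) = 4 + 3 + 3 = 10.
d(A,B) + d(B,C) - d(A,C) = 7 + 9 - 10 = 16 - 10 = 6. This is ≥ 0, so the triangle inequality holds for these points.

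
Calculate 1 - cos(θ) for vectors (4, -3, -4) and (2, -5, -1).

With u = (4, -3, -4), v = (2, -5, -1):
u·v = 4·2 + (-3)·(-5) + (-4)·(-1) = 8 + 15 + 4 = 27.
|u| = √(4² + (-3)² + (-4)²) = √41, |v| = √(2² + (-5)² + (-1)²) = √30, so |u||v| = √(41·30) = √1230.
cos θ = (u·v)/(|u||v|) = 27/√1230 ≈ 0.7699
Cosine distance = 1 - cos θ ≈ 1 - 0.7699 = 0.2301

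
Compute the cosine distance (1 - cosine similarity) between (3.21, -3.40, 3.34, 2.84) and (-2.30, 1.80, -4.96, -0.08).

With u = (3.21, -3.40, 3.34, 2.84), v = (-2.30, 1.80, -4.96, -0.08):
u·v = 3.21·(-2.3) + (-3.4)·1.8 + 3.34·(-4.96) + 2.84·(-0.08) = (-7.383) + (-6.12) + (-16.5664) + (-0.2272) = -30.2966.
|u| = √(3.21² + (-3.4)² + 3.34² + 2.84²) = √(10.3041 + 11.56 + 11.1556 + 8.0656) = √41.0853, |v| = √((-2.3)² + 1.8² + (-4.96)² + (-0.08)²) = √(5.29 + 3.24 + 24.6016 + 0.0064) = √33.138.
cos θ = (u·v)/(|u||v|) = -30.2966/(√41.0853·√33.138) ≈ -0.8211
Cosine distance = 1 - cos θ ≈ 1 - (-0.8211) = 1.8211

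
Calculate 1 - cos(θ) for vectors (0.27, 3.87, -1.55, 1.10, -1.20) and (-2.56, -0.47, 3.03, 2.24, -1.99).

With u = (0.27, 3.87, -1.55, 1.10, -1.20), v = (-2.56, -0.47, 3.03, 2.24, -1.99):
u·v = 0.27·(-2.56) + 3.87·(-0.47) + (-1.55)·3.03 + 1.1·2.24 + (-1.2)·(-1.99) = (-0.6912) + (-1.8189) + (-4.6965) + 2.464 + 2.388 = -2.3546.
|u| = √(0.27² + 3.87² + (-1.55)² + 1.1² + (-1.2)²) = √(0.0729 + 14.9769 + 2.4025 + 1.21 + 1.44) = √20.1023, |v| = √((-2.56)² + (-0.47)² + 3.03² + 2.24² + (-1.99)²) = √(6.5536 + 0.2209 + 9.1809 + 5.0176 + 3.9601) = √24.9331.
cos θ = (u·v)/(|u||v|) = -2.3546/(√20.1023·√24.9331) ≈ -0.1052
Cosine distance = 1 - cos θ ≈ 1 - (-0.1052) = 1.1052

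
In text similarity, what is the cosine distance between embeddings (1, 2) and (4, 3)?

With u = (1, 2), v = (4, 3):
u·v = 1·4 + 2·3 = 4 + 6 = 10.
|u| = √(1² + 2²) = √5, |v| = √(4² + 3²) = √25, so |u||v| = √(5·25) = √125.
cos θ = (u·v)/(|u||v|) = 10/√125 ≈ 0.8944
Cosine distance = 1 - cos θ ≈ 1 - 0.8944 = 0.1056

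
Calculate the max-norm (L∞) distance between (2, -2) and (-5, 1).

max(|x_i - y_i|) = max(|2 - (-5)|, |-2 - 1|) = max(7, 3) = 7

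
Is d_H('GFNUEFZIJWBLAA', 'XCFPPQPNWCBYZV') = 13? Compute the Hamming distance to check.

Differing positions: 1, 2, 3, 4, 5, 6, 7, 8, 9, 10, 12, 13, 14. Hamming distance = 13, so the claim is true.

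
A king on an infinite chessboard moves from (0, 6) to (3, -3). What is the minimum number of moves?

max(|x_i - y_i|) = max(|0 - 3|, |6 - (-3)|) = max(3, 9) = 9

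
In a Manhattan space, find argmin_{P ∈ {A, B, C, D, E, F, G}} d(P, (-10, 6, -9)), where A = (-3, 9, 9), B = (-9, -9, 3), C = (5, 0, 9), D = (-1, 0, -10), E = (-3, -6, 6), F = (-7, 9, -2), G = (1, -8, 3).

Distances: d(A) = 28, d(B) = 28, d(C) = 39, d(D) = 16, d(E) = 34, d(F) = 13, d(G) = 37. Nearest: F = (-7, 9, -2) with distance 13.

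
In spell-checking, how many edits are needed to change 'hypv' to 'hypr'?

Let D[i][j] be the edit distance between the first i characters of 'hypv' and the first j characters of 'hypr', with D[i][0] = i, D[0][j] = j, and D[i][j] = D[i-1][j-1] if the characters match, else 1 + min(D[i-1][j], D[i][j-1], D[i-1][j-1]). Filling the table (rows: prefixes of 'hypv', columns: prefixes of 'hypr'):
     ε  h  y  p  r
  ε  0  1  2  3  4
  h  1  0  1  2  3
  y  2  1  0  1  2
  p  3  2  1  0  1
  v  4  3  2  1  1
The bottom-right entry gives D[4][4] = 1, so no sequence of fewer than 1 edit works. Backtracking through the table gives one optimal edit sequence (1 edit):
  hypv → hypr (sub v→r @4)
Edit distance = 1.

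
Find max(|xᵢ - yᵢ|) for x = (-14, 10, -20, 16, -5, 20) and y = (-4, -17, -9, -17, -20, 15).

max(|x_i - y_i|) = max(|-14 - (-4)|, |10 - (-17)|, |-20 - (-9)|, |16 - (-17)|, |-5 - (-20)|, |20 - 15|) = max(10, 27, 11, 33, 15, 5) = 33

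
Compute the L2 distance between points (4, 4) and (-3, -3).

(Σ|x_i - y_i|^2)^(1/2) = (|4 - (-3)|^2 + |4 - (-3)|^2)^(1/2)
= (7^2 + 7^2)^(1/2) = (49 + 49)^(1/2) = (98)^(1/2) ≈ 9.8995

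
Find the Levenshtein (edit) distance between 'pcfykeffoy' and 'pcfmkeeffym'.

Let D[i][j] be the edit distance between the first i characters of 'pcfykeffoy' and the first j characters of 'pcfmkeeffym', with D[i][0] = i, D[0][j] = j, and D[i][j] = D[i-1][j-1] if the characters match, else 1 + min(D[i-1][j], D[i][j-1], D[i-1][j-1]). Filling the table (rows: prefixes of 'pcfykeffoy', columns: prefixes of 'pcfmkeeffym'):
     ε  p  c  f  m  k  e  e  f  f  y  m
  ε  0  1  2  3  4  5  6  7  8  9 10 11
  p  1  0  1  2  3  4  5  6  7  8  9 10
  c  2  1  0  1  2  3  4  5  6  7  8  9
  f  3  2  1  0  1  2  3  4  5  6  7  8
  y  4  3  2  1  1  2  3  4  5  6  6  7
  k  5  4  3  2  2  1  2  3  4  5  6  7
  e  6  5  4  3  3  2  1  2  3  4  5  6
  f  7  6  5  4  4  3  2  2  2  3  4  5
  f  8  7  6  5  5  4  3  3  2  2  3  4
  o  9  8  7  6  6  5  4  4  3  3  3  4
  y 10  9  8  7  7  6  5  5  4  4  3  4
The bottom-right entry gives D[10][11] = 4, so no sequence of fewer than 4 edits works. Backtracking through the table gives one optimal edit sequence (4 edits):
  pcfykeffoy → pcfmkeffoy (sub y→m @4)
  pcfmkeffoy → pcfmkeeffoy (ins e @6)
  pcfmkeeffoy → pcfmkeeffyy (sub o→y @10)
  pcfmkeeffyy → pcfmkeeffym (sub y→m @11)
Edit distance = 4.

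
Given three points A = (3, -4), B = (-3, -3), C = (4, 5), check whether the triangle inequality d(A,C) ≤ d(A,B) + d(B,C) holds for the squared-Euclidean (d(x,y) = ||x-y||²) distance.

d(A,B) = 6² + 1² = 37, d(B,C) = 7² + 8² = 113, d(A,C) = 1² + 9² = 82.
d(A,C) = 82 ≤ 37 + 113 = 150. Triangle inequality is satisfied.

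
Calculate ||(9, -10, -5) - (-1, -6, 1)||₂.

√(Σ(x_i - y_i)²) = √((9 - (-1))² + (-10 - (-6))² + (-5 - 1)²)
= √(10² + (-4)² + (-6)²) = √(100 + 16 + 36) = √152 ≈ 12.3288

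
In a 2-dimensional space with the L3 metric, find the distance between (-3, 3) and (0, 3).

(Σ|x_i - y_i|^3)^(1/3) = (|-3 - 0|^3 + |3 - 3|^3)^(1/3)
= (3^3 + 0^3)^(1/3) = (27 + 0)^(1/3) = (27)^(1/3) = 3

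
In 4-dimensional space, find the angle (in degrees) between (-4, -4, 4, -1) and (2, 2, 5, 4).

With u = (-4, -4, 4, -1), v = (2, 2, 5, 4):
u·v = (-4)·2 + (-4)·2 + 4·5 + (-1)·4 = (-8) + (-8) + 20 + (-4) = 0.
|u| = √((-4)² + (-4)² + 4² + (-1)²) = √49, |v| = √(2² + 2² + 5² + 4²) = √49, so |u||v| = √(49·49) = √2401 = 49.
cos θ = (u·v)/(|u||v|) = 0/49 = 0 (the vectors are orthogonal)
θ = arccos(0) = 90°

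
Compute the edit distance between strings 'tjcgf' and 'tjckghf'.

Let D[i][j] be the edit distance between the first i characters of 'tjcgf' and the first j characters of 'tjckghf', with D[i][0] = i, D[0][j] = j, and D[i][j] = D[i-1][j-1] if the characters match, else 1 + min(D[i-1][j], D[i][j-1], D[i-1][j-1]). Filling the table (rows: prefixes of 'tjcgf', columns: prefixes of 'tjckghf'):
     ε  t  j  c  k  g  h  f
  ε  0  1  2  3  4  5  6  7
  t  1  0  1  2  3  4  5  6
  j  2  1  0  1  2  3  4  5
  c  3  2  1  0  1  2  3  4
  g  4  3  2  1  1  1  2  3
  f  5  4  3  2  2  2  2  2
The bottom-right entry gives D[5][7] = 2, so no sequence of fewer than 2 edits works. Backtracking through the table gives one optimal edit sequence (2 edits):
  tjcgf → tjckgf (ins k @4)
  tjckgf → tjckghf (ins h @6)
Edit distance = 2.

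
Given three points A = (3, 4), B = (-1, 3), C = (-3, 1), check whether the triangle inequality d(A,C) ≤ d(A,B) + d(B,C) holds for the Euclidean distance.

d(A,B) = √(4² + 1²) = √17 ≈ 4.1231, d(B,C) = √(2² + 2²) = √8 ≈ 2.8284, d(A,C) = √(6² + 3²) = √45 ≈ 6.7082.
d(A,C) ≈ 6.7082 ≤ 4.1231 + 2.8284 = 6.9515. Triangle inequality is satisfied.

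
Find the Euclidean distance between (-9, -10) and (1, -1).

√(Σ(x_i - y_i)²) = √((-9 - 1)² + (-10 - (-1))²)
= √((-10)² + (-9)²) = √(100 + 81) = √181 ≈ 13.4536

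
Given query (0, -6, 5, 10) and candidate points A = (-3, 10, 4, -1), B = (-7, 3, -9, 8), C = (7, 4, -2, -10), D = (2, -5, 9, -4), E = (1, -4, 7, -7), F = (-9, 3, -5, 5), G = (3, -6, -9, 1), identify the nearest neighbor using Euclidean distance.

Distances: d(A) ≈ 19.6723, d(B) ≈ 18.1659, d(C) ≈ 24.454, d(D) ≈ 14.7309, d(E) ≈ 17.2627, d(F) ≈ 16.9411, d(G) ≈ 16.9115. Nearest: D = (2, -5, 9, -4) with distance 14.7309.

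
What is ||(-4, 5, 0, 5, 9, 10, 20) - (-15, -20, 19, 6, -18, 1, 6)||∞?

max(|x_i - y_i|) = max(|-4 - (-15)|, |5 - (-20)|, |0 - 19|, |5 - 6|, |9 - (-18)|, |10 - 1|, |20 - 6|) = max(11, 25, 19, 1, 27, 9, 14) = 27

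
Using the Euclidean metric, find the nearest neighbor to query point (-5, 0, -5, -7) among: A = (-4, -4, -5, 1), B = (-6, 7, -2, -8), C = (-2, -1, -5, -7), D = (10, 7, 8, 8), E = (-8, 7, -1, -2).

Distances: d(A) = 9, d(B) ≈ 7.746, d(C) ≈ 3.1623, d(D) ≈ 25.8457, d(E) ≈ 9.9499. Nearest: C = (-2, -1, -5, -7) with distance 3.1623.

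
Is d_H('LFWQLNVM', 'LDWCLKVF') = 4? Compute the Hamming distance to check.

Differing positions: 2, 4, 6, 8. Hamming distance = 4, so the claim is true.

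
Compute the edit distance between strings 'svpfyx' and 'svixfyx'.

Let D[i][j] be the edit distance between the first i characters of 'svpfyx' and the first j characters of 'svixfyx', with D[i][0] = i, D[0][j] = j, and D[i][j] = D[i-1][j-1] if the characters match, else 1 + min(D[i-1][j], D[i][j-1], D[i-1][j-1]). Filling the table (rows: prefixes of 'svpfyx', columns: prefixes of 'svixfyx'):
     ε  s  v  i  x  f  y  x
  ε  0  1  2  3  4  5  6  7
  s  1  0  1  2  3  4  5  6
  v  2  1  0  1  2  3  4  5
  p  3  2  1  1  2  3  4  5
  f  4  3  2  2  2  2  3  4
  y  5  4  3  3  3  3  2  3
  x  6  5  4  4  3  4  3  2
The bottom-right entry gives D[6][7] = 2, so no sequence of fewer than 2 edits works. Backtracking through the table gives one optimal edit sequence (2 edits):
  svpfyx → svipfyx (ins i @3)
  svipfyx → svixfyx (sub p→x @4)
Edit distance = 2.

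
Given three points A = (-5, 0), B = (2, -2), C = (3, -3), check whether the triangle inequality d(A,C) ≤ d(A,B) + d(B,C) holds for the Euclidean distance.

d(A,B) = √(7² + 2²) = √53 ≈ 7.2801, d(B,C) = √(1² + 1²) = √2 ≈ 1.4142, d(A,C) = √(8² + 3²) = √73 ≈ 8.544.
d(A,C) ≈ 8.544 ≤ 7.2801 + 1.4142 = 8.6943. Triangle inequality is satisfied.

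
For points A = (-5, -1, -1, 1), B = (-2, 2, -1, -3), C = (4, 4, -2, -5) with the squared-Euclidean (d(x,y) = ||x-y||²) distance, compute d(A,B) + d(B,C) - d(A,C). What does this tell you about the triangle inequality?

d(A,B) = 3² + 3² + 0² + 4² = 34, d(B,C) = 6² + 2² + 1² + 2² = 45, d(A,C) = 9² + 5² + 1² + 6² = 143.
d(A,B) + d(B,C) - d(A,C) = 34 + 45 - 143 = 79 - 143 = -64. This is < 0, so the triangle inequality FAILS for these points (squared-Euclidean is not a metric).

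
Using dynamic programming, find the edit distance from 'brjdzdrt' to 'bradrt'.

Let D[i][j] be the edit distance between the first i characters of 'brjdzdrt' and the first j characters of 'bradrt', with D[i][0] = i, D[0][j] = j, and D[i][j] = D[i-1][j-1] if the characters match, else 1 + min(D[i-1][j], D[i][j-1], D[i-1][j-1]). Filling the table (rows: prefixes of 'brjdzdrt', columns: prefixes of 'bradrt'):
     ε  b  r  a  d  r  t
  ε  0  1  2  3  4  5  6
  b  1  0  1  2  3  4  5
  r  2  1  0  1  2  3  4
  j  3  2  1  1  2  3  4
  d  4  3  2  2  1  2  3
  z  5  4  3  3  2  2  3
  d  6  5  4  4  3  3  3
  r  7  6  5  5  4  3  4
  t  8  7  6  6  5  4  3
The bottom-right entry gives D[8][6] = 3, so no sequence of fewer than 3 edits works. Backtracking through the table gives one optimal edit sequence (3 edits):
  brjdzdrt → brdzdrt (del j @3)
  brdzdrt → brzdrt (del d @3)
  brzdrt → bradrt (sub z→a @3)
Edit distance = 3.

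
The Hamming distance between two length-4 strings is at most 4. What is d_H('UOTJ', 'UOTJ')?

Differing positions: none. Hamming distance = 0. The maximum possible Hamming distance for length-4 strings is 4, so d_H/4 = 0/4 = 0.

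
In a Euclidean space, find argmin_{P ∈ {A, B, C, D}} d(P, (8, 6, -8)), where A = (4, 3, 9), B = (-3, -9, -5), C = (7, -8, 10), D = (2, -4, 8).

Distances: d(A) ≈ 17.72, d(B) ≈ 18.8414, d(C) ≈ 22.8254, d(D) ≈ 19.799. Nearest: A = (4, 3, 9) with distance 17.72.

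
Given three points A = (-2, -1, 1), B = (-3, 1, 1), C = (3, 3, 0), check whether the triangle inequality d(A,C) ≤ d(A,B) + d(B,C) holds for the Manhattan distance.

d(A,B) = 1 + 2 + 0 = 3, d(B,C) = 6 + 2 + 1 = 9, d(A,C) = 5 + 4 + 1 = 10.
d(A,C) = 10 ≤ 3 + 9 = 12. Triangle inequality is satisfied.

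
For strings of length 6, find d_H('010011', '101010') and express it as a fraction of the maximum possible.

Differing positions: 1, 2, 3, 6. Hamming distance = 4. The maximum possible Hamming distance for length-6 strings is 6, so d_H/6 = 4/6 ≈ 0.6667.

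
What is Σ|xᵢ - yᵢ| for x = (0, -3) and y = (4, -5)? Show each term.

Σ|x_i - y_i| = |0 - 4| + |-3 - (-5)| = 4 + 2 = 6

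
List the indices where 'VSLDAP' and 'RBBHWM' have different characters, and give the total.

Differing positions: 1, 2, 3, 4, 5, 6. Hamming distance = 6.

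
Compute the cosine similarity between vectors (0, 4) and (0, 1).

With u = (0, 4), v = (0, 1):
u·v = 0·0 + 4·1 = 0 + 4 = 4.
|u| = √(0² + 4²) = √16, |v| = √(0² + 1²) = √1, so |u||v| = √(16·1) = √16 = 4.
cos θ = (u·v)/(|u||v|) = 4/4 = 1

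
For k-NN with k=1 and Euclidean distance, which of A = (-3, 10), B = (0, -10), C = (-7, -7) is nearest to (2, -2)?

Distances: d(A) = 13, d(B) ≈ 8.2462, d(C) ≈ 10.2956. Nearest: B = (0, -10) with distance 8.2462.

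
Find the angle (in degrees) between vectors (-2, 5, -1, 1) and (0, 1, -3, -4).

With u = (-2, 5, -1, 1), v = (0, 1, -3, -4):
u·v = (-2)·0 + 5·1 + (-1)·(-3) + 1·(-4) = 0 + 5 + 3 + (-4) = 4.
|u| = √((-2)² + 5² + (-1)² + 1²) = √31, |v| = √(0² + 1² + (-3)² + (-4)²) = √26, so |u||v| = √(31·26) = √806.
cos θ = (u·v)/(|u||v|) = 4/√806 ≈ 0.140894
θ = arccos(0.140894) ≈ 81.9°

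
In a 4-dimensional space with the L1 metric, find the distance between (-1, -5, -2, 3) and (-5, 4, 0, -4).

Σ|x_i - y_i| = |-1 - (-5)| + |-5 - 4| + |-2 - 0| + |3 - (-4)| = 4 + 9 + 2 + 7 = 22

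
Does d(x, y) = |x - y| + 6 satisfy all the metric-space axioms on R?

No. d fails identity of indiscernibles (specifically d(x,x) = 0): d(0, 0) = |0 - 0| + 6 = 0 + 6 = 6 ≠ 0.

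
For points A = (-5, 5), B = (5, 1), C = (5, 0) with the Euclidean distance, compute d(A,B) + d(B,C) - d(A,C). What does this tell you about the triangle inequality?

d(A,B) = √(10² + 4²) = √116 ≈ 10.7703, d(B,C) = √(0² + 1²) = √1 = 1, d(A,C) = √(10² + 5²) = √125 ≈ 11.1803.
d(A,B) + d(B,C) - d(A,C) = 10.7703 + 1 - 11.1803 = 11.7703 - 11.1803 = 0.59 (to 4 decimal places). This is ≥ 0, so the triangle inequality holds for these points.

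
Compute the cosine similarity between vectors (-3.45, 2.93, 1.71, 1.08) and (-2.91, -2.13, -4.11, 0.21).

With u = (-3.45, 2.93, 1.71, 1.08), v = (-2.91, -2.13, -4.11, 0.21):
u·v = (-3.45)·(-2.91) + 2.93·(-2.13) + 1.71·(-4.11) + 1.08·0.21 = 10.0395 + (-6.2409) + (-7.0281) + 0.2268 = -3.0027.
|u| = √((-3.45)² + 2.93² + 1.71² + 1.08²) = √(11.9025 + 8.5849 + 2.9241 + 1.1664) = √24.5779, |v| = √((-2.91)² + (-2.13)² + (-4.11)² + 0.21²) = √(8.4681 + 4.5369 + 16.8921 + 0.0441) = √29.9412.
cos θ = (u·v)/(|u||v|) = -3.0027/(√24.5779·√29.9412) ≈ -0.1107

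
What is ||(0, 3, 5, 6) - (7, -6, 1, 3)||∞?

max(|x_i - y_i|) = max(|0 - 7|, |3 - (-6)|, |5 - 1|, |6 - 3|) = max(7, 9, 4, 3) = 9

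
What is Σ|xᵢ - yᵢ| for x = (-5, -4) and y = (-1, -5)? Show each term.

Σ|x_i - y_i| = |-5 - (-1)| + |-4 - (-5)| = 4 + 1 = 5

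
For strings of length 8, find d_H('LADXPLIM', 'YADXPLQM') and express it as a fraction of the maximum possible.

Differing positions: 1, 7. Hamming distance = 2. The maximum possible Hamming distance for length-8 strings is 8, so d_H/8 = 2/8 = 0.25.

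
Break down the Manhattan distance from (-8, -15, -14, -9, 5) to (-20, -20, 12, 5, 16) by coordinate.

Σ|x_i - y_i| = |-8 - (-20)| + |-15 - (-20)| + |-14 - 12| + |-9 - 5| + |5 - 16| = 12 + 5 + 26 + 14 + 11 = 68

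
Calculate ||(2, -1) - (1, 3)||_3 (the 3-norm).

(Σ|x_i - y_i|^3)^(1/3) = (|2 - 1|^3 + |-1 - 3|^3)^(1/3)
= (1^3 + 4^3)^(1/3) = (1 + 64)^(1/3) = (65)^(1/3) ≈ 4.0207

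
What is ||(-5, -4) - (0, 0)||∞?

max(|x_i - y_i|) = max(|-5 - 0|, |-4 - 0|) = max(5, 4) = 5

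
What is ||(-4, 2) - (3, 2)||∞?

max(|x_i - y_i|) = max(|-4 - 3|, |2 - 2|) = max(7, 0) = 7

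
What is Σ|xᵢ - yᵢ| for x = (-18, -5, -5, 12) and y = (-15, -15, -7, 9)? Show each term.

Σ|x_i - y_i| = |-18 - (-15)| + |-5 - (-15)| + |-5 - (-7)| + |12 - 9| = 3 + 10 + 2 + 3 = 18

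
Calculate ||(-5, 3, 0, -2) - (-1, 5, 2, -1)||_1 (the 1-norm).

Σ|x_i - y_i| = |-5 - (-1)| + |3 - 5| + |0 - 2| + |-2 - (-1)| = 4 + 2 + 2 + 1 = 9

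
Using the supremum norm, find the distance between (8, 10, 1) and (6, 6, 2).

max(|x_i - y_i|) = max(|8 - 6|, |10 - 6|, |1 - 2|) = max(2, 4, 1) = 4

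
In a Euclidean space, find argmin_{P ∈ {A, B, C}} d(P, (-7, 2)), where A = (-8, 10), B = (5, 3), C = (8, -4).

Distances: d(A) ≈ 8.0623, d(B) ≈ 12.0416, d(C) ≈ 16.1555. Nearest: A = (-8, 10) with distance 8.0623.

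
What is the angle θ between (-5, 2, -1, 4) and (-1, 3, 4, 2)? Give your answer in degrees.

With u = (-5, 2, -1, 4), v = (-1, 3, 4, 2):
u·v = (-5)·(-1) + 2·3 + (-1)·4 + 4·2 = 5 + 6 + (-4) + 8 = 15.
|u| = √((-5)² + 2² + (-1)² + 4²) = √46, |v| = √((-1)² + 3² + 4² + 2²) = √30, so |u||v| = √(46·30) = √1380.
cos θ = (u·v)/(|u||v|) = 15/√1380 ≈ 0.403786
θ = arccos(0.403786) ≈ 66.18°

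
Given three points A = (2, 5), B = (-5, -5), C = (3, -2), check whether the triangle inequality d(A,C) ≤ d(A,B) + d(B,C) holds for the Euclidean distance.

d(A,B) = √(7² + 10²) = √149 ≈ 12.2066, d(B,C) = √(8² + 3²) = √73 ≈ 8.544, d(A,C) = √(1² + 7²) = √50 ≈ 7.0711.
d(A,C) ≈ 7.0711 ≤ 12.2066 + 8.544 = 20.7506. Triangle inequality is satisfied.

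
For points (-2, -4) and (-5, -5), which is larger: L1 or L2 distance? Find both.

L1 = |-2 - (-5)| + |-4 - (-5)| = 3 + 1 = 4
L2 = √(3² + 1²) = √10 ≈ 3.1623
L1 ≥ L2 always (equality iff movement is along one axis); L1 > L2 here.
Ratio L1/L2 = 4/√10 ≈ 1.2649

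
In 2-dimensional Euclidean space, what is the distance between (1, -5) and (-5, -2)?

√(Σ(x_i - y_i)²) = √((1 - (-5))² + (-5 - (-2))²)
= √(6² + (-3)²) = √(36 + 9) = √45 ≈ 6.7082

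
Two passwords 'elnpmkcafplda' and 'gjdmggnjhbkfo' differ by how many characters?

Differing positions: 1, 2, 3, 4, 5, 6, 7, 8, 9, 10, 11, 12, 13. Hamming distance = 13.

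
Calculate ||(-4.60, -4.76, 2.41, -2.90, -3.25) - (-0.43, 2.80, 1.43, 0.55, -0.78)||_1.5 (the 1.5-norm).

(Σ|x_i - y_i|^1.5)^(1/1.5) = (|-4.6 - (-0.43)|^1.5 + |-4.76 - 2.8|^1.5 + |2.41 - 1.43|^1.5 + |-2.9 - 0.55|^1.5 + |-3.25 - (-0.78)|^1.5)^(1/1.5)
= (4.17^1.5 + 7.56^1.5 + 0.98^1.5 + 3.45^1.5 + 2.47^1.5)^(1/1.5) ≈ (8.5154 + 20.7866 + 0.9702 + 6.4081 + 3.8819)^(1/1.5) = (40.5622)^(1/1.5) ≈ 11.8054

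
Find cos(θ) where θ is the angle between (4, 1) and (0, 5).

With u = (4, 1), v = (0, 5):
u·v = 4·0 + 1·5 = 0 + 5 = 5.
|u| = √(4² + 1²) = √17, |v| = √(0² + 5²) = √25, so |u||v| = √(17·25) = √425.
cos θ = (u·v)/(|u||v|) = 5/√425 ≈ 0.2425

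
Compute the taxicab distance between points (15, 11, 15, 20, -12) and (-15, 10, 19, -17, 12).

Σ|x_i - y_i| = |15 - (-15)| + |11 - 10| + |15 - 19| + |20 - (-17)| + |-12 - 12| = 30 + 1 + 4 + 37 + 24 = 96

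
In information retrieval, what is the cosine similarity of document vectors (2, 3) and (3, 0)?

With u = (2, 3), v = (3, 0):
u·v = 2·3 + 3·0 = 6 + 0 = 6.
|u| = √(2² + 3²) = √13, |v| = √(3² + 0²) = √9, so |u||v| = √(13·9) = √117.
cos θ = (u·v)/(|u||v|) = 6/√117 ≈ 0.5547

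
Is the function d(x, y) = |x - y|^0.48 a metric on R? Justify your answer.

Yes. With 0 < p = 0.48 ≤ 1, d(x,y) = |x-y|^0.48 is a metric on R. Non-negativity and symmetry are immediate; |x-y|^0.48 = 0 ⟺ |x-y| = 0 ⟺ x = y. For the triangle inequality, the function t ↦ t^0.48 is subadditive on [0,∞) when p ≤ 1, so |x-z|^0.48 ≤ (|x-y| + |y-z|)^0.48 ≤ |x-y|^0.48 + |y-z|^0.48.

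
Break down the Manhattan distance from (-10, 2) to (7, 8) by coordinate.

Σ|x_i - y_i| = |-10 - 7| + |2 - 8| = 17 + 6 = 23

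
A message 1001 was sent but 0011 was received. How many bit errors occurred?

Differing positions: 1, 3. Hamming distance = 2.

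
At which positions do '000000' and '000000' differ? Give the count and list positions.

Differing positions: none. Hamming distance = 0.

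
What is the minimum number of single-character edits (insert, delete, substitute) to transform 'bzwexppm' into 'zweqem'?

Let D[i][j] be the edit distance between the first i characters of 'bzwexppm' and the first j characters of 'zweqem', with D[i][0] = i, D[0][j] = j, and D[i][j] = D[i-1][j-1] if the characters match, else 1 + min(D[i-1][j], D[i][j-1], D[i-1][j-1]). Filling the table (rows: prefixes of 'bzwexppm', columns: prefixes of 'zweqem'):
     ε  z  w  e  q  e  m
  ε  0  1  2  3  4  5  6
  b  1  1  2  3  4  5  6
  z  2  1  2  3  4  5  6
  w  3  2  1  2  3  4  5
  e  4  3  2  1  2  3  4
  x  5  4  3  2  2  3  4
  p  6  5  4  3  3  3  4
  p  7  6  5  4  4  4  4
  m  8  7  6  5  5  5  4
The bottom-right entry gives D[8][6] = 4, so no sequence of fewer than 4 edits works. Backtracking through the table gives one optimal edit sequence (4 edits):
  bzwexppm → zwexppm (del b @1)
  zwexppm → zweppm (del x @4)
  zweppm → zweqpm (sub p→q @4)
  zweqpm → zweqem (sub p→e @5)
Edit distance = 4.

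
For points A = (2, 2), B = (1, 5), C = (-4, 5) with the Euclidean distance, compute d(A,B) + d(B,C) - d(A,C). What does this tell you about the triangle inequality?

d(A,B) = √(1² + 3²) = √10 ≈ 3.1623, d(B,C) = √(5² + 0²) = √25 = 5, d(A,C) = √(6² + 3²) = √45 ≈ 6.7082.
d(A,B) + d(B,C) - d(A,C) = 3.1623 + 5 - 6.7082 = 8.1623 - 6.7082 = 1.4541 (to 4 decimal places). This is ≥ 0, so the triangle inequality holds for these points.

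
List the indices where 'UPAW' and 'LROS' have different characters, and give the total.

Differing positions: 1, 2, 3, 4. Hamming distance = 4.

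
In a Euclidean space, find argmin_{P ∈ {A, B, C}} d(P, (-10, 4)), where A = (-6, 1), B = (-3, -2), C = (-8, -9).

Distances: d(A) = 5, d(B) ≈ 9.2195, d(C) ≈ 13.1529. Nearest: A = (-6, 1) with distance 5.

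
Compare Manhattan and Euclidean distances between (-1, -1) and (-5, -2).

L1 = |-1 - (-5)| + |-1 - (-2)| = 4 + 1 = 5
L2 = √(4² + 1²) = √17 ≈ 4.1231
L1 ≥ L2 always (equality iff movement is along one axis); L1 > L2 here.
Ratio L1/L2 = 5/√17 ≈ 1.2127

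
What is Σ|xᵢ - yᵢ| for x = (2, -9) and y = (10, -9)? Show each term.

Σ|x_i - y_i| = |2 - 10| + |-9 - (-9)| = 8 + 0 = 8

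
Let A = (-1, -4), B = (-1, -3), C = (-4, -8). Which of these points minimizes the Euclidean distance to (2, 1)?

Distances: d(A) ≈ 5.831, d(B) = 5, d(C) ≈ 10.8167. Nearest: B = (-1, -3) with distance 5.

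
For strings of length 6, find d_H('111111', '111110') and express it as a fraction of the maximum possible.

Differing positions: 6. Hamming distance = 1. The maximum possible Hamming distance for length-6 strings is 6, so d_H/6 = 1/6 ≈ 0.1667.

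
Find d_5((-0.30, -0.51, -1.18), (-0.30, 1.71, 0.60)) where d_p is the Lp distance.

(Σ|x_i - y_i|^5)^(1/5) = (|-0.3 - (-0.3)|^5 + |-0.51 - 1.71|^5 + |-1.18 - 0.6|^5)^(1/5)
= (0^5 + 2.22^5 + 1.78^5)^(1/5) ≈ (0 + 53.9219 + 17.869)^(1/5) = (71.7909)^(1/5) ≈ 2.3508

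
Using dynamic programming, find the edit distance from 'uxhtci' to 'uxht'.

Let D[i][j] be the edit distance between the first i characters of 'uxhtci' and the first j characters of 'uxht', with D[i][0] = i, D[0][j] = j, and D[i][j] = D[i-1][j-1] if the characters match, else 1 + min(D[i-1][j], D[i][j-1], D[i-1][j-1]). Filling the table (rows: prefixes of 'uxhtci', columns: prefixes of 'uxht'):
     ε  u  x  h  t
  ε  0  1  2  3  4
  u  1  0  1  2  3
  x  2  1  0  1  2
  h  3  2  1  0  1
  t  4  3  2  1  0
  c  5  4  3  2  1
  i  6  5  4  3  2
The bottom-right entry gives D[6][4] = 2, so no sequence of fewer than 2 edits works. Backtracking through the table gives one optimal edit sequence (2 edits):
  uxhtci → uxhti (del c @5)
  uxhti → uxht (del i @5)
Edit distance = 2.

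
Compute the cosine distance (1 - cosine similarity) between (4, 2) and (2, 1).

With u = (4, 2), v = (2, 1):
u·v = 4·2 + 2·1 = 8 + 2 = 10.
|u| = √(4² + 2²) = √20, |v| = √(2² + 1²) = √5, so |u||v| = √(20·5) = √100 = 10.
cos θ = (u·v)/(|u||v|) = 10/10 = 1
Cosine distance = 1 - cos θ = 1 - 1 = 0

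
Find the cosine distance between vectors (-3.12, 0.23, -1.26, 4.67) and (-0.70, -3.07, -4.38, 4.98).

With u = (-3.12, 0.23, -1.26, 4.67), v = (-0.70, -3.07, -4.38, 4.98):
u·v = (-3.12)·(-0.7) + 0.23·(-3.07) + (-1.26)·(-4.38) + 4.67·4.98 = 2.184 + (-0.7061) + 5.5188 + 23.2566 = 30.2533.
|u| = √((-3.12)² + 0.23² + (-1.26)² + 4.67²) = √(9.7344 + 0.0529 + 1.5876 + 21.8089) = √33.1838, |v| = √((-0.7)² + (-3.07)² + (-4.38)² + 4.98²) = √(0.49 + 9.4249 + 19.1844 + 24.8004) = √53.8997.
cos θ = (u·v)/(|u||v|) = 30.2533/(√33.1838·√53.8997) ≈ 0.7153
Cosine distance = 1 - cos θ ≈ 1 - 0.7153 = 0.2847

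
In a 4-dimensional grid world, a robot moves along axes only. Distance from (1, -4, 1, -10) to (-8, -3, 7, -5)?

Σ|x_i - y_i| = |1 - (-8)| + |-4 - (-3)| + |1 - 7| + |-10 - (-5)| = 9 + 1 + 6 + 5 = 21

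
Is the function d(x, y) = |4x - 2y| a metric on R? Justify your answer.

No. d fails symmetry: d(6, 9) = |4·6 - 2·9| = |6| = 6, but d(9, 6) = |4·9 - 2·6| = |24| = 24. Since 6 ≠ 24, d(x,y) ≠ d(y,x) in general.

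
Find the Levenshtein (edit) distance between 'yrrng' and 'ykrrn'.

Let D[i][j] be the edit distance between the first i characters of 'yrrng' and the first j characters of 'ykrrn', with D[i][0] = i, D[0][j] = j, and D[i][j] = D[i-1][j-1] if the characters match, else 1 + min(D[i-1][j], D[i][j-1], D[i-1][j-1]). Filling the table (rows: prefixes of 'yrrng', columns: prefixes of 'ykrrn'):
     ε  y  k  r  r  n
  ε  0  1  2  3  4  5
  y  1  0  1  2  3  4
  r  2  1  1  1  2  3
  r  3  2  2  1  1  2
  n  4  3  3  2  2  1
  g  5  4  4  3  3  2
The bottom-right entry gives D[5][5] = 2, so no sequence of fewer than 2 edits works. Backtracking through the table gives one optimal edit sequence (2 edits):
  yrrng → ykrrng (ins k @2)
  ykrrng → ykrrn (del g @6)
Edit distance = 2.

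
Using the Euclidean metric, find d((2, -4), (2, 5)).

√(Σ(x_i - y_i)²) = √((2 - 2)² + (-4 - 5)²)
= √(0² + (-9)²) = √(0 + 81) = √81 = 9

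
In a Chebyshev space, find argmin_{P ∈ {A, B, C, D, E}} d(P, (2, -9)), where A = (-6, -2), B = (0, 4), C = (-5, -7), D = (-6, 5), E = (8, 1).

Distances: d(A) = 8, d(B) = 13, d(C) = 7, d(D) = 14, d(E) = 10. Nearest: C = (-5, -7) with distance 7.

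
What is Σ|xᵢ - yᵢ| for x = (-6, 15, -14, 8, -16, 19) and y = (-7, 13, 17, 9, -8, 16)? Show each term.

Σ|x_i - y_i| = |-6 - (-7)| + |15 - 13| + |-14 - 17| + |8 - 9| + |-16 - (-8)| + |19 - 16| = 1 + 2 + 31 + 1 + 8 + 3 = 46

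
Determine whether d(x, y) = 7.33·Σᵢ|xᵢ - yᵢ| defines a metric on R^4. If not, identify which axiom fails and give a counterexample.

Yes. The L1 (Manhattan) norm induces a metric on R^4, and multiplying a metric by a positive constant 7.33 > 0 preserves all four axioms: non-negativity (7.33·||x-y|| ≥ 0), identity (7.33·||x-y|| = 0 ⟺ ||x-y|| = 0 ⟺ x = y), symmetry (||x-y|| = ||y-x||), and the triangle inequality (7.33·||x-z|| ≤ 7.33·||x-y|| + 7.33·||y-z||). So d is a metric.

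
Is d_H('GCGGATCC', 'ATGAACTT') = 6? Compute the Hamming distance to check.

Differing positions: 1, 2, 4, 6, 7, 8. Hamming distance = 6, so the claim is true.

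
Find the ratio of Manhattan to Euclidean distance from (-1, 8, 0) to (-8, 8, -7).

L1 = |-1 - (-8)| + |8 - 8| + |0 - (-7)| = 7 + 0 + 7 = 14
L2 = √(7² + 0² + 7²) = √98 ≈ 9.8995
L1 ≥ L2 always (equality iff movement is along one axis); L1 > L2 here.
Ratio L1/L2 = 14/√98 ≈ 1.4142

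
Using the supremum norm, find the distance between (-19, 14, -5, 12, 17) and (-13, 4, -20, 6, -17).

max(|x_i - y_i|) = max(|-19 - (-13)|, |14 - 4|, |-5 - (-20)|, |12 - 6|, |17 - (-17)|) = max(6, 10, 15, 6, 34) = 34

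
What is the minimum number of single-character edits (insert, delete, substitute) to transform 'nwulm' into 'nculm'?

Let D[i][j] be the edit distance between the first i characters of 'nwulm' and the first j characters of 'nculm', with D[i][0] = i, D[0][j] = j, and D[i][j] = D[i-1][j-1] if the characters match, else 1 + min(D[i-1][j], D[i][j-1], D[i-1][j-1]). Filling the table (rows: prefixes of 'nwulm', columns: prefixes of 'nculm'):
     ε  n  c  u  l  m
  ε  0  1  2  3  4  5
  n  1  0  1  2  3  4
  w  2  1  1  2  3  4
  u  3  2  2  1  2  3
  l  4  3  3  2  1  2
  m  5  4  4  3  2  1
The bottom-right entry gives D[5][5] = 1, so no sequence of fewer than 1 edit works. Backtracking through the table gives one optimal edit sequence (1 edit):
  nwulm → nculm (sub w→c @2)
Edit distance = 1.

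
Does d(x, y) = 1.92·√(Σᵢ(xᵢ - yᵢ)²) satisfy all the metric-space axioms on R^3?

Yes. The L2 (Euclidean) norm induces a metric on R^3, and multiplying a metric by a positive constant 1.92 > 0 preserves all four axioms: non-negativity (1.92·||x-y|| ≥ 0), identity (1.92·||x-y|| = 0 ⟺ ||x-y|| = 0 ⟺ x = y), symmetry (||x-y|| = ||y-x||), and the triangle inequality (1.92·||x-z|| ≤ 1.92·||x-y|| + 1.92·||y-z||). So d is a metric.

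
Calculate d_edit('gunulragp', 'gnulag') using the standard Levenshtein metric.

Let D[i][j] be the edit distance between the first i characters of 'gunulragp' and the first j characters of 'gnulag', with D[i][0] = i, D[0][j] = j, and D[i][j] = D[i-1][j-1] if the characters match, else 1 + min(D[i-1][j], D[i][j-1], D[i-1][j-1]). Filling the table (rows: prefixes of 'gunulragp', columns: prefixes of 'gnulag'):
     ε  g  n  u  l  a  g
  ε  0  1  2  3  4  5  6
  g  1  0  1  2  3  4  5
  u  2  1  1  1  2  3  4
  n  3  2  1  2  2  3  4
  u  4  3  2  1  2  3  4
  l  5  4  3  2  1  2  3
  r  6  5  4  3  2  2  3
  a  7  6  5  4  3  2  3
  g  8  7  6  5  4  3  2
  p  9  8  7  6  5  4  3
The bottom-right entry gives D[9][6] = 3, so no sequence of fewer than 3 edits works. Backtracking through the table gives one optimal edit sequence (3 edits):
  gunulragp → gnulragp (del u @2)
  gnulragp → gnulagp (del r @5)
  gnulagp → gnulag (del p @7)
Edit distance = 3.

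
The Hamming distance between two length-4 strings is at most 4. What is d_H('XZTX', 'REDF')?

Differing positions: 1, 2, 3, 4. Hamming distance = 4. The maximum possible Hamming distance for length-4 strings is 4, so d_H/4 = 4/4 = 1.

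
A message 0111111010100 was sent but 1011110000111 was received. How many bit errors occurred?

Differing positions: 1, 2, 7, 9, 12, 13. Hamming distance = 6.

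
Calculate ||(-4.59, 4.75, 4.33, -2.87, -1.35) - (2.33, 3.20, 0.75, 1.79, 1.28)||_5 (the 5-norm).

(Σ|x_i - y_i|^5)^(1/5) = (|-4.59 - 2.33|^5 + |4.75 - 3.2|^5 + |4.33 - 0.75|^5 + |-2.87 - 1.79|^5 + |-1.35 - 1.28|^5)^(1/5)
= (6.92^5 + 1.55^5 + 3.58^5 + 4.66^5 + 2.63^5)^(1/5) ≈ (15868.3026 + 8.9466 + 588.0512 + 2197.5035 + 125.8284)^(1/5) = (18788.6323)^(1/5) ≈ 7.1578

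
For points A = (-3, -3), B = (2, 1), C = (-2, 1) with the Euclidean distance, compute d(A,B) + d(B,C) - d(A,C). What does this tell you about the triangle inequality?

d(A,B) = √(5² + 4²) = √41 ≈ 6.4031, d(B,C) = √(4² + 0²) = √16 = 4, d(A,C) = √(1² + 4²) = √17 ≈ 4.1231.
d(A,B) + d(B,C) - d(A,C) = 6.4031 + 4 - 4.1231 = 10.4031 - 4.1231 = 6.28 (to 4 decimal places). This is ≥ 0, so the triangle inequality holds for these points.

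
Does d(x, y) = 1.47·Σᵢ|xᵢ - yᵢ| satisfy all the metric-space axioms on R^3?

Yes. The L1 (Manhattan) norm induces a metric on R^3, and multiplying a metric by a positive constant 1.47 > 0 preserves all four axioms: non-negativity (1.47·||x-y|| ≥ 0), identity (1.47·||x-y|| = 0 ⟺ ||x-y|| = 0 ⟺ x = y), symmetry (||x-y|| = ||y-x||), and the triangle inequality (1.47·||x-z|| ≤ 1.47·||x-y|| + 1.47·||y-z||). So d is a metric.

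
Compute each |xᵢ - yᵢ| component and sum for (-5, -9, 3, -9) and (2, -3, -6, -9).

Σ|x_i - y_i| = |-5 - 2| + |-9 - (-3)| + |3 - (-6)| + |-9 - (-9)| = 7 + 6 + 9 + 0 = 22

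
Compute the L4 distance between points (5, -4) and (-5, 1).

(Σ|x_i - y_i|^4)^(1/4) = (|5 - (-5)|^4 + |-4 - 1|^4)^(1/4)
= (10^4 + 5^4)^(1/4) = (10000 + 625)^(1/4) = (10625)^(1/4) ≈ 10.1527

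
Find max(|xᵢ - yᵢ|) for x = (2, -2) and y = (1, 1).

max(|x_i - y_i|) = max(|2 - 1|, |-2 - 1|) = max(1, 3) = 3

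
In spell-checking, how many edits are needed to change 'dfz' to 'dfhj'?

Let D[i][j] be the edit distance between the first i characters of 'dfz' and the first j characters of 'dfhj', with D[i][0] = i, D[0][j] = j, and D[i][j] = D[i-1][j-1] if the characters match, else 1 + min(D[i-1][j], D[i][j-1], D[i-1][j-1]). Filling the table (rows: prefixes of 'dfz', columns: prefixes of 'dfhj'):
     ε  d  f  h  j
  ε  0  1  2  3  4
  d  1  0  1  2  3
  f  2  1  0  1  2
  z  3  2  1  1  2
The bottom-right entry gives D[3][4] = 2, so no sequence of fewer than 2 edits works. Backtracking through the table gives one optimal edit sequence (2 edits):
  dfz → dfhz (ins h @3)
  dfhz → dfhj (sub z→j @4)
Edit distance = 2.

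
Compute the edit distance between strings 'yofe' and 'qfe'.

Let D[i][j] be the edit distance between the first i characters of 'yofe' and the first j characters of 'qfe', with D[i][0] = i, D[0][j] = j, and D[i][j] = D[i-1][j-1] if the characters match, else 1 + min(D[i-1][j], D[i][j-1], D[i-1][j-1]). Filling the table (rows: prefixes of 'yofe', columns: prefixes of 'qfe'):
     ε  q  f  e
  ε  0  1  2  3
  y  1  1  2  3
  o  2  2  2  3
  f  3  3  2  3
  e  4  4  3  2
The bottom-right entry gives D[4][3] = 2, so no sequence of fewer than 2 edits works. Backtracking through the table gives one optimal edit sequence (2 edits):
  yofe → ofe (del y @1)
  ofe → qfe (sub o→q @1)
Edit distance = 2.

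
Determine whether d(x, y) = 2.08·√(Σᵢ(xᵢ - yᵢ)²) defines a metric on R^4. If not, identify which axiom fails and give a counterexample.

Yes. The L2 (Euclidean) norm induces a metric on R^4, and multiplying a metric by a positive constant 2.08 > 0 preserves all four axioms: non-negativity (2.08·||x-y|| ≥ 0), identity (2.08·||x-y|| = 0 ⟺ ||x-y|| = 0 ⟺ x = y), symmetry (||x-y|| = ||y-x||), and the triangle inequality (2.08·||x-z|| ≤ 2.08·||x-y|| + 2.08·||y-z||). So d is a metric.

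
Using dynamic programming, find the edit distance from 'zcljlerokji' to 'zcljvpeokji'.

Let D[i][j] be the edit distance between the first i characters of 'zcljlerokji' and the first j characters of 'zcljvpeokji', with D[i][0] = i, D[0][j] = j, and D[i][j] = D[i-1][j-1] if the characters match, else 1 + min(D[i-1][j], D[i][j-1], D[i-1][j-1]). Filling the table (rows: prefixes of 'zcljlerokji', columns: prefixes of 'zcljvpeokji'):
     ε  z  c  l  j  v  p  e  o  k  j  i
  ε  0  1  2  3  4  5  6  7  8  9 10 11
  z  1  0  1  2  3  4  5  6  7  8  9 10
  c  2  1  0  1  2  3  4  5  6  7  8  9
  l  3  2  1  0  1  2  3  4  5  6  7  8
  j  4  3  2  1  0  1  2  3  4  5  6  7
  l  5  4  3  2  1  1  2  3  4  5  6  7
  e  6  5  4  3  2  2  2  2  3  4  5  6
  r  7  6  5  4  3  3  3  3  3  4  5  6
  o  8  7  6  5  4  4  4  4  3  4  5  6
  k  9  8  7  6  5  5  5  5  4  3  4  5
  j 10  9  8  7  6  6  6  6  5  4  3  4
  i 11 10  9  8  7  7  7  7  6  5  4  3
The bottom-right entry gives D[11][11] = 3, so no sequence of fewer than 3 edits works. Backtracking through the table gives one optimal edit sequence (3 edits):
  zcljlerokji → zcljverokji (sub l→v @5)
  zcljverokji → zcljvprokji (sub e→p @6)
  zcljvprokji → zcljvpeokji (sub r→e @7)
Edit distance = 3.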